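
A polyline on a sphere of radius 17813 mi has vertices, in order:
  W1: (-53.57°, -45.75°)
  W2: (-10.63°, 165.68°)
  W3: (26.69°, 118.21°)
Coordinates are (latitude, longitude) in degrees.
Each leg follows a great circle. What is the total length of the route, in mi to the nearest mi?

52775 mi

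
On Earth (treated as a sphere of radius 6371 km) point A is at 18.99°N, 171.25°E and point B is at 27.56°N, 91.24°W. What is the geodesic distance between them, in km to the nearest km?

Let φ₁ = 0.3314 rad, φ₂ = 0.4810 rad, and Δλ = 1.7019 rad.
cos c = sin φ₁ sin φ₂ + cos φ₁ cos φ₂ cos Δλ = (0.3254)(0.4627) + (0.9456)(0.8865)(-0.1307) = 0.04099,
so c = arccos(0.04099) = 1.52979 rad.
Distance = R·c = 6371 × 1.5298 ≈ 9746 km.

9746 km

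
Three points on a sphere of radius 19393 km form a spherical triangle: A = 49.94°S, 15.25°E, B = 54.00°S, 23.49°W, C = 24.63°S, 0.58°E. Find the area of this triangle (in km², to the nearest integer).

Side lengths (central angles): a = 0.6006, b = 0.4844, c = 0.4171 rad; semiperimeter s = 0.7511.
By l'Huilier's theorem, tan(E/4) = √[tan(s/2) tan((s−a)/2) tan((s−b)/2) tan((s−c)/2)], giving spherical excess E = 0.1037 rad.
Area = E·R² = 0.1037 × (19393)² ≈ 38981769 km².

38981769 km²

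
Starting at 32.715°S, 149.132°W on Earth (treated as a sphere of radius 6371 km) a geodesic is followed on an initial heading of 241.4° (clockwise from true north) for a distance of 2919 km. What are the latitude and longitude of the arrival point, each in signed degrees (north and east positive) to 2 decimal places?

Angular distance δ = d/R = 2919/6371 = 0.45817 rad; initial bearing θ = 4.2132 rad.
sin φ₂ = sin φ₁ cos δ + cos φ₁ sin δ cos θ = (-0.5405)(0.8969) + (0.8414)(0.4423)(-0.4787) = -0.6629, so φ₂ = -41.52°.
Δλ = atan2(sin θ sin δ cos φ₁, cos δ − sin φ₁ sin φ₂) = atan2(-0.3267, 0.5386) = -31.242°.
λ₂ = -149.132° − 31.242° = -180.37° → 179.63° after wrapping to (−180°, 180°].

-41.52°, 179.63°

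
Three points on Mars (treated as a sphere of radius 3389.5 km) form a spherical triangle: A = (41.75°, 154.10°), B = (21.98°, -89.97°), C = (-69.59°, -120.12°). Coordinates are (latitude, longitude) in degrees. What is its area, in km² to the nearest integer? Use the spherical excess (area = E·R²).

Side lengths (central angles): a = 1.6420, b = 2.2205, c = 1.6241 rad; semiperimeter s = 2.7433.
By l'Huilier's theorem, tan(E/4) = √[tan(s/2) tan((s−a)/2) tan((s−b)/2) tan((s−c)/2)], giving spherical excess E = 2.4803 rad.
Area = E·R² = 2.4803 × (3389.5)² ≈ 28495078 km².

28495078 km²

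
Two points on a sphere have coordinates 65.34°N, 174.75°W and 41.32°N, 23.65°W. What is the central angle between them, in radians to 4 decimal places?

1.2390 rad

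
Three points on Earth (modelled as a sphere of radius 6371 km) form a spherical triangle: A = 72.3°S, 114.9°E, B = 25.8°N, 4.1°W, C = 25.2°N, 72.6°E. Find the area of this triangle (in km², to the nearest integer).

72617273 km²

Side lengths (central angles): a = 1.1889, b = 1.7744, c = 2.1500 rad; semiperimeter s = 2.5566.
By l'Huilier's theorem, tan(E/4) = √[tan(s/2) tan((s−a)/2) tan((s−b)/2) tan((s−c)/2)], giving spherical excess E = 1.7891 rad.
Area = E·R² = 1.7891 × (6371)² ≈ 72617273 km².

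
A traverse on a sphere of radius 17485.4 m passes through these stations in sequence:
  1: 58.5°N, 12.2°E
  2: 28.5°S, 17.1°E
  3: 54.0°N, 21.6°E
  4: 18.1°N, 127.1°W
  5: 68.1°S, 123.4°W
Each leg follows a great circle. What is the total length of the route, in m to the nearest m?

109557 m

Leg 1→2: central angle 1.5201 rad, distance 26579.9 m.
Leg 2→3: central angle 1.4415 rad, distance 25205.2 m.
Leg 3→4: central angle 1.7988 rad, distance 31452.9 m.
Leg 4→5: central angle 1.5052 rad, distance 26319.3 m.
Total: 26579.9 + 25205.2 + 31452.9 + 26319.3 ≈ 109557 m.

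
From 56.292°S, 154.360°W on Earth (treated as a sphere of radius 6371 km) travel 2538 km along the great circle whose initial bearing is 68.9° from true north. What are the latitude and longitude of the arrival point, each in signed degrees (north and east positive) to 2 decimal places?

-43.57°, -124.39°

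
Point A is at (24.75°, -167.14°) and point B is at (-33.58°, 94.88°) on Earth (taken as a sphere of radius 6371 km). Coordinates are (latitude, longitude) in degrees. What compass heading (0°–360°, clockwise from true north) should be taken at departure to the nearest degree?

241°

Δλ = -97.980° = -1.7101 rad.
y = sin Δλ · cos φ₂ = (-0.9903)(0.8331) = -0.8250
x = cos φ₁ sin φ₂ − sin φ₁ cos φ₂ cos Δλ = (0.9081)(-0.5531) − (0.4187)(0.8331)(-0.1388) = -0.4539
θ = atan2(y, x) = -118.82°; adding 360° gives 241°.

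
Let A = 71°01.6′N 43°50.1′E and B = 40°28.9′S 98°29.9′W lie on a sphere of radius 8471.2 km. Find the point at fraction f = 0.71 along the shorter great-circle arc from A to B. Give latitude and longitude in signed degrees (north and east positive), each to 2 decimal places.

-0.42°, -85.46°

Central angle δ = 2.5144 rad. Interpolating on the sphere with fraction f = 0.71:
P = [sin((1−f)δ)·A + sin(fδ)·B] / sin δ = 1.1353·A + 1.6650·B in Cartesian coordinates,
giving P = (0.0791, -0.9968, -0.0073), i.e. latitude -0.42°, longitude -85.46°.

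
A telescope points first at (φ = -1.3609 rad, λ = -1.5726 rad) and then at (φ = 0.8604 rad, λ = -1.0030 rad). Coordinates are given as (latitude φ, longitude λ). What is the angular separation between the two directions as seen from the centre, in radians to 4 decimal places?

2.2485 rad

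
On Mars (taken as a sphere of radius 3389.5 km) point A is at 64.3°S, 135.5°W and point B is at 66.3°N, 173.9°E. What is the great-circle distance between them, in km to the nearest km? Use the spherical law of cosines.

8022 km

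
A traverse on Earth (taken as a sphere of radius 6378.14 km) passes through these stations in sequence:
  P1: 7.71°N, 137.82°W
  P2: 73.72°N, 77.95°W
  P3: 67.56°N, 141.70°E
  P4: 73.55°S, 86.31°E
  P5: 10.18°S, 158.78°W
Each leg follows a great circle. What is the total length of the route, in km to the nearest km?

38233 km

Leg P1→P2: central angle 1.2992 rad, distance 8286.8 km.
Leg P2→P3: central angle 0.6354 rad, distance 4052.7 km.
Leg P3→P4: central angle 2.5411 rad, distance 16207.4 km.
Leg P4→P5: central angle 1.5187 rad, distance 9686.2 km.
Total: 8286.8 + 4052.7 + 16207.4 + 9686.2 ≈ 38233 km.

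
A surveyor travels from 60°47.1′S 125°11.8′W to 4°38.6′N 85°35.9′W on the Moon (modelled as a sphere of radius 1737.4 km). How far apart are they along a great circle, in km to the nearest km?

In radians: φ₁ = -1.0609, φ₂ = 0.0810, Δλ = 39.598° = 0.6911 rad.
cos c = sin φ₁ sin φ₂ + cos φ₁ cos φ₂ cos Δλ = (-0.8728)(0.0810) + (0.4881)(0.9967)(0.7705) = 0.30420,
so c = arccos(0.30420) = 1.26170 rad.
Distance = R·c = 1737.4 × 1.2617 ≈ 2192 km.

2192 km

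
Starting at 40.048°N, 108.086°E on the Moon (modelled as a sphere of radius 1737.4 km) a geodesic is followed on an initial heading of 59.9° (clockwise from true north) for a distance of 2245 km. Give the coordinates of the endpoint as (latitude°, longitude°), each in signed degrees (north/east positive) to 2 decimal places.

33.10°, -155.08°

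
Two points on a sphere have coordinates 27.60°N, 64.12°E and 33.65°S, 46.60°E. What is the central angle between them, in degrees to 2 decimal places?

63.46°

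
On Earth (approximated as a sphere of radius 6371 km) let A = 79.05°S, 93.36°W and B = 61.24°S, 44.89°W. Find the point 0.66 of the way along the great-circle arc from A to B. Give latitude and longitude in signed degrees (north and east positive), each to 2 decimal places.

-68.31°, -52.59°

The central angle between A and B is δ = 0.3994 rad.
With f = 0.66, the slerp weights are sin((1−f)δ)/sin δ = 0.3481 and sin(fδ)/sin δ = 0.6701.
Weighted sum of the unit vectors: (0.3481)·(-0.0111,-0.1896,-0.9818) + (0.6701)·(0.3409,-0.3396,-0.8766) = (0.2245, -0.2935, -0.9292).
Converting back: φ = atan2(z, √(x²+y²)) = -68.31°, λ = atan2(y, x) = -52.59°.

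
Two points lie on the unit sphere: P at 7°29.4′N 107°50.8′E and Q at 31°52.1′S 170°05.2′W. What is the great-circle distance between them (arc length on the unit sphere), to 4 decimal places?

1.5234

In radians: φ₁ = 0.1307, φ₂ = -0.5562, Δλ = 82.067° = 1.4323 rad.
cos c = sin φ₁ sin φ₂ + cos φ₁ cos φ₂ cos Δλ = (0.1304)(-0.5280) + (0.9915)(0.8493)(0.1380) = 0.04739,
so c = arccos(0.04739) = 1.52339 rad.
On the unit sphere the arc length equals the central angle: 1.5234.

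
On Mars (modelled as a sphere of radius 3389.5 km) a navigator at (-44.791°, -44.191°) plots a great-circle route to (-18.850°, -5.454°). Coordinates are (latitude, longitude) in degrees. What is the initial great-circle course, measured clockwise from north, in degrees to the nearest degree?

64°

With φ₁ = -0.7818, φ₂ = -0.3290, Δλ = 0.6761 rad, the forward-azimuth formula gives
θ = atan2( sin Δλ cos φ₂ , cos φ₁ sin φ₂ − sin φ₁ cos φ₂ cos Δλ ) = atan2(0.5922, 0.2908) = 63.85°.
So the initial bearing is 64°.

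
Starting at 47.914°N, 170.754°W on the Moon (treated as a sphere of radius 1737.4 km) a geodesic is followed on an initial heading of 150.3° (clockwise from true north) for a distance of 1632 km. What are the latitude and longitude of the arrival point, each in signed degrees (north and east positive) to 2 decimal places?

-1.82°, -147.17°

Angular distance δ = d/R = 1632/1737.4 = 0.93933 rad; initial bearing θ = 2.6232 rad.
sin φ₂ = sin φ₁ cos δ + cos φ₁ sin δ cos θ = (0.7421)(0.5903) + (0.6702)(0.8072)(-0.8686) = -0.0318, so φ₂ = -1.82°.
Δλ = atan2(sin θ sin δ cos φ₁, cos δ − sin φ₁ sin φ₂) = atan2(0.2680, 0.6139) = 23.586°.
λ₂ = -170.754° + 23.586° = -147.17°.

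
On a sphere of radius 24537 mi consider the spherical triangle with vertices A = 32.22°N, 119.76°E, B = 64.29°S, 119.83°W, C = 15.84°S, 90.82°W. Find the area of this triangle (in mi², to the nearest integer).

Side lengths (central angles): a = 0.9136, b = 2.5796, c = 2.2998 rad; semiperimeter s = 2.8965.
By l'Huilier's theorem, tan(E/4) = √[tan(s/2) tan((s−a)/2) tan((s−b)/2) tan((s−c)/2)], giving spherical excess E = 2.6522 rad.
Area = E·R² = 2.6522 × (24537)² ≈ 1596786073 mi².

1596786073 mi²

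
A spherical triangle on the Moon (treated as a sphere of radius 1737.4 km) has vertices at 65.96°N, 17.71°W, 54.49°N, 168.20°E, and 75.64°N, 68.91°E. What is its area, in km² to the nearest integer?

448590 km²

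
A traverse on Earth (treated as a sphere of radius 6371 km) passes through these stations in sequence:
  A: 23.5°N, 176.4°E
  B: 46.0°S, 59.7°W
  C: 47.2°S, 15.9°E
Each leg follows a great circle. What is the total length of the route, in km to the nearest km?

Leg A→B: central angle 2.2681 rad, distance 14450.0 km.
Leg B→C: central angle 0.8695 rad, distance 5539.8 km.
Total: 14450.0 + 5539.8 ≈ 19990 km.

19990 km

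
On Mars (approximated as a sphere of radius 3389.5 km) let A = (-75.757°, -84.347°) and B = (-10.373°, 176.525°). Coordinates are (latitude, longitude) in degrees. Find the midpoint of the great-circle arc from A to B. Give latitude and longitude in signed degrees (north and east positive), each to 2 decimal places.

The central angle between A and B is δ = 1.4342 rad.
With f = 0.5, the slerp weights are sin((1−f)δ)/sin δ = 0.6634 and sin(fδ)/sin δ = 0.6634.
Weighted sum of the unit vectors: (0.6634)·(0.0242,-0.2448,-0.9693) + (0.6634)·(-0.9818,0.0596,-0.1801) = (-0.6353, -0.1229, -0.7624).
Converting back: φ = atan2(z, √(x²+y²)) = -49.68°, λ = atan2(y, x) = -169.05°.

-49.68°, -169.05°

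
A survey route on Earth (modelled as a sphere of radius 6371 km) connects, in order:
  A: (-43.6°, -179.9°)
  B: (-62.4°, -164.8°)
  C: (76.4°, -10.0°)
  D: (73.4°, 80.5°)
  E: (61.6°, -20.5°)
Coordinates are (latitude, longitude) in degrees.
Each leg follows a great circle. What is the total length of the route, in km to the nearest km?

26812 km

Leg A→B: central angle 0.3624 rad, distance 2308.6 km.
Leg B→C: central angle 2.8575 rad, distance 18205.4 km.
Leg C→D: central angle 0.3740 rad, distance 2382.9 km.
Leg D→E: central angle 0.6145 rad, distance 3915.0 km.
Total: 2308.6 + 18205.4 + 2382.9 + 3915.0 ≈ 26812 km.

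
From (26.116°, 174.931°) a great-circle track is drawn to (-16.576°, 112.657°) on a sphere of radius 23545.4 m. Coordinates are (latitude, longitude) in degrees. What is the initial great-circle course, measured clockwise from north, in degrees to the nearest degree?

242°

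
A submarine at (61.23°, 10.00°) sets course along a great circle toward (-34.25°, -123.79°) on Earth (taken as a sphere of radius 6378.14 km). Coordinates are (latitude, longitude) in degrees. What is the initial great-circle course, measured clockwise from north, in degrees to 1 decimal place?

With φ₁ = 1.0687, φ₂ = -0.5978, Δλ = -2.3351 rad, the forward-azimuth formula gives
θ = atan2( sin Δλ cos φ₂ , cos φ₁ sin φ₂ − sin φ₁ cos φ₂ cos Δλ ) = atan2(-0.5967, 0.2305) = -68.88°.
Adding 360° brings this into [0°, 360°): 291.1°.

291.1°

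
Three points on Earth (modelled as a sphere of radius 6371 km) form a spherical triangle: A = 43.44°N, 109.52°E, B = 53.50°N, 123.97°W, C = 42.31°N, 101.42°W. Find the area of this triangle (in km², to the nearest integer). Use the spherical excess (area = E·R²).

Side lengths (central angles): a = 0.3259, b = 1.5685, c = 1.2705 rad; semiperimeter s = 1.5825.
By l'Huilier's theorem, tan(E/4) = √[tan(s/2) tan((s−a)/2) tan((s−b)/2) tan((s−c)/2)], giving spherical excess E = 0.1137 rad.
Area = E·R² = 0.1137 × (6371)² ≈ 4613314 km².

4613314 km²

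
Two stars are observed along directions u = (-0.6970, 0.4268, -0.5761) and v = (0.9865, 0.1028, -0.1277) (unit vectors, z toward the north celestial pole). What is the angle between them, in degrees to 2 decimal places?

124.76°

u·v = -0.5701; |u| = 0.9999, |v| = 1.0000.
cos θ = (u·v)/(|u||v|) = -0.5702, so θ = 124.76°.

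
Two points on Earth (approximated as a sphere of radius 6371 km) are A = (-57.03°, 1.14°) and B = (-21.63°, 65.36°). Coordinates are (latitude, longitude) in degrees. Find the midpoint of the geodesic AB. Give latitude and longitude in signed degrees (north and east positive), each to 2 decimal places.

The central angle between A and B is δ = 1.0131 rad.
With f = 0.5, the slerp weights are sin((1−f)δ)/sin δ = 0.5718 and sin(fδ)/sin δ = 0.5718.
Weighted sum of the unit vectors: (0.5718)·(0.5441,0.0108,-0.8390) + (0.5718)·(0.3876,0.8449,-0.3686) = (0.5327, 0.4893, -0.6905).
Converting back: φ = atan2(z, √(x²+y²)) = -43.67°, λ = atan2(y, x) = 42.57°.

-43.67°, 42.57°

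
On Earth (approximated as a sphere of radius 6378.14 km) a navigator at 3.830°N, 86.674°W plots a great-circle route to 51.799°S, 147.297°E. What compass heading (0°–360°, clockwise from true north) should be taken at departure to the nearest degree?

With φ₁ = 0.0668, φ₂ = -0.9041, Δλ = -2.1996 rad, the forward-azimuth formula gives
θ = atan2( sin Δλ cos φ₂ , cos φ₁ sin φ₂ − sin φ₁ cos φ₂ cos Δλ ) = atan2(-0.5001, -0.7598) = -146.65°.
Adding 360° brings this into [0°, 360°): 213°.

213°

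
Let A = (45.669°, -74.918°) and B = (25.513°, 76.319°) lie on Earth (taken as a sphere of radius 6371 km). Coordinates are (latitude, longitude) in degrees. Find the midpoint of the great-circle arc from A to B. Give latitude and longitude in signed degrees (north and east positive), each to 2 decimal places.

68.82°, 27.09°

The central angle between A and B is δ = 1.8181 rad.
With f = 0.5, the slerp weights are sin((1−f)δ)/sin δ = 0.8137 and sin(fδ)/sin δ = 0.8137.
Weighted sum of the unit vectors: (0.8137)·(0.1818,-0.6747,0.7153) + (0.8137)·(0.2135,0.8769,0.4307) = (0.3216, 0.1645, 0.9325).
Converting back: φ = atan2(z, √(x²+y²)) = 68.82°, λ = atan2(y, x) = 27.09°.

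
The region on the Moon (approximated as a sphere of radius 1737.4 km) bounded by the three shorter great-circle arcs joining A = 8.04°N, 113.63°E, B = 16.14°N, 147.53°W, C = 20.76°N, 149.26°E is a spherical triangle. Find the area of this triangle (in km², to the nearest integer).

Side lengths (central angles): a = 1.0433, b = 0.6399, c = 1.6783 rad; semiperimeter s = 1.6808.
By l'Huilier's theorem, tan(E/4) = √[tan(s/2) tan((s−a)/2) tan((s−b)/2) tan((s−c)/2)], giving spherical excess E = 0.0646 rad.
Area = E·R² = 0.0646 × (1737.4)² ≈ 195063 km².

195063 km²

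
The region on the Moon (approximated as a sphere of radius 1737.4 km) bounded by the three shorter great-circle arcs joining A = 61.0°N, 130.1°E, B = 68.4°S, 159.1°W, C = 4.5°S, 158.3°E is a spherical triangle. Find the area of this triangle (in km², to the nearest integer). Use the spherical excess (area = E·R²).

115714 km²

Side lengths (central angles): a = 1.2206, b = 1.2054, c = 2.4257 rad; semiperimeter s = 2.4258.
By l'Huilier's theorem, tan(E/4) = √[tan(s/2) tan((s−a)/2) tan((s−b)/2) tan((s−c)/2)], giving spherical excess E = 0.0383 rad.
Area = E·R² = 0.0383 × (1737.4)² ≈ 115714 km².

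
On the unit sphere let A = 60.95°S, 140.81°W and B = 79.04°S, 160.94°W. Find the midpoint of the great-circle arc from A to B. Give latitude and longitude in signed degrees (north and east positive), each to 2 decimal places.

-70.22°, -146.44°

The central angle between A and B is δ = 0.3334 rad.
With f = 0.5, the slerp weights are sin((1−f)δ)/sin δ = 0.5070 and sin(fδ)/sin δ = 0.5070.
Weighted sum of the unit vectors: (0.5070)·(-0.3763,-0.3068,-0.8742) + (0.5070)·(-0.1797,-0.0621,-0.9818) = (-0.2819, -0.1871, -0.9410).
Converting back: φ = atan2(z, √(x²+y²)) = -70.22°, λ = atan2(y, x) = -146.44°.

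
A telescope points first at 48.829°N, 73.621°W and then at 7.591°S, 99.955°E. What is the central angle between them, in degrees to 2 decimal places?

138.41°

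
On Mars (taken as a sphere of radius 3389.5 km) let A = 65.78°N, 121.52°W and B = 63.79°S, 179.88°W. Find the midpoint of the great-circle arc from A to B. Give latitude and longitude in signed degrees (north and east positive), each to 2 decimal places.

1.14°, -151.88°

Central angle δ = 2.3792 rad. Interpolating on the sphere with fraction f = 0.5:
P = [sin((1−f)δ)·A + sin(fδ)·B] / sin δ = 1.3439·A + 1.3439·B in Cartesian coordinates,
giving P = (-0.8818, -0.4712, 0.0199), i.e. latitude 1.14°, longitude -151.88°.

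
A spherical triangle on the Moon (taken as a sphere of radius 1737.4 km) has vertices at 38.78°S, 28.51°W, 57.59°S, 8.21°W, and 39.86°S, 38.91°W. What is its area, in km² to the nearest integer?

83348 km²

Side lengths (central angles): a = 0.4627, b = 0.1416, c = 0.4011 rad; semiperimeter s = 0.5027.
By l'Huilier's theorem, tan(E/4) = √[tan(s/2) tan((s−a)/2) tan((s−b)/2) tan((s−c)/2)], giving spherical excess E = 0.0276 rad.
Area = E·R² = 0.0276 × (1737.4)² ≈ 83348 km².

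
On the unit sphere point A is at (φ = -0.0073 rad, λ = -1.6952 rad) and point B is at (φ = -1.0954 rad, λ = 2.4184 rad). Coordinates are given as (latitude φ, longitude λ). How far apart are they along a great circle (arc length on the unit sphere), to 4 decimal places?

In radians: φ₁ = -0.0073, φ₂ = -1.0954, Δλ = -124.308° = -2.1696 rad.
cos c = sin φ₁ sin φ₂ + cos φ₁ cos φ₂ cos Δλ = (-0.0073)(-0.8891) + (1.0000)(0.4577)(-0.5636) = -0.25148,
so c = arccos(-0.25148) = 1.82500 rad.
On the unit sphere the arc length equals the central angle: 1.8250.

1.8250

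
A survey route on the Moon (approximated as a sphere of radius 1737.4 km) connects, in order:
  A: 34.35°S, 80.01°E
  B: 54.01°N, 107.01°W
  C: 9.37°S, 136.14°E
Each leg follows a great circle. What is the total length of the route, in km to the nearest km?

Leg A→B: central angle 2.7878 rad, distance 4843.5 km.
Leg B→C: central angle 1.9753 rad, distance 3432.0 km.
Total: 4843.5 + 3432.0 ≈ 8276 km.

8276 km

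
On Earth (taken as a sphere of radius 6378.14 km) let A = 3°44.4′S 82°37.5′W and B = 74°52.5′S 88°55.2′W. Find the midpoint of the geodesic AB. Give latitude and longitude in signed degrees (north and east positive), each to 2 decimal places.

Central angle δ = 1.2432 rad. Interpolating on the sphere with fraction f = 0.5:
P = [sin((1−f)δ)·A + sin(fδ)·B] / sin δ = 0.6150·A + 0.6150·B in Cartesian coordinates,
giving P = (0.0818, -0.7691, -0.6339), i.e. latitude -39.34°, longitude -83.93°.

-39.34°, -83.93°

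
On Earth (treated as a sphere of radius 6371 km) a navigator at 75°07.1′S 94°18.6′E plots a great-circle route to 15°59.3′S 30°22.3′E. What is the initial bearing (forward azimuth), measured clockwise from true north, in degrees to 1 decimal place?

291.3°

Δλ = -63.938° = -1.1159 rad.
y = sin Δλ · cos φ₂ = (-0.8983)(0.9613) = -0.8636
x = cos φ₁ sin φ₂ − sin φ₁ cos φ₂ cos Δλ = (0.2568)(-0.2754) − (-0.9665)(0.9613)(0.4393) = 0.3374
θ = atan2(y, x) = -68.66°; adding 360° gives 291.3°.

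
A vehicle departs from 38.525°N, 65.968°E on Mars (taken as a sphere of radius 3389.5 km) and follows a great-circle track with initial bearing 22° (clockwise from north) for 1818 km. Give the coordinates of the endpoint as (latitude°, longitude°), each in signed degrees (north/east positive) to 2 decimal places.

Angular distance δ = d/R = 1818/3389.5 = 0.53636 rad; initial bearing θ = 0.3840 rad.
sin φ₂ = sin φ₁ cos δ + cos φ₁ sin δ cos θ = (0.6229)(0.8596) + (0.7823)(0.5110)(0.9272) = 0.9061, so φ₂ = 64.97°.
Δλ = atan2(sin θ sin δ cos φ₁, cos δ − sin φ₁ sin φ₂) = atan2(0.1498, 0.2952) = 26.898°.
λ₂ = 65.968° + 26.898° = 92.87°.

64.97°, 92.87°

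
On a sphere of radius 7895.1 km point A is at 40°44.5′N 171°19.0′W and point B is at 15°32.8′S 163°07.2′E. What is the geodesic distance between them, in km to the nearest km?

8417 km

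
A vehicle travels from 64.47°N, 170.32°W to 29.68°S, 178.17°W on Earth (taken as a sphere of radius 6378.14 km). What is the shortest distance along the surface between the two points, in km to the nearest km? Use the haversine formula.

Let φ₁ = 1.1252 rad, φ₂ = -0.5180 rad, and Δλ = -0.1370 rad.
Haversine: a = sin²(Δφ/2) + cos φ₁ cos φ₂ sin²(Δλ/2) = 0.5362 + (0.4310)(0.8688)(0.0047) = 0.53794.
Central angle c = 2·arcsin(√a) = 1.64675 rad.
Distance = R·c = 6378.14 × 1.6467 ≈ 10503 km.

10503 km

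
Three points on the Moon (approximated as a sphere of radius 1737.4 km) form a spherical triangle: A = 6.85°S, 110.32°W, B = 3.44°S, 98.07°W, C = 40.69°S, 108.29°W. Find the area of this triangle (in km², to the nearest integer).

Side lengths (central angles): a = 0.6697, b = 0.5915, c = 0.2211 rad; semiperimeter s = 0.7411.
By l'Huilier's theorem, tan(E/4) = √[tan(s/2) tan((s−a)/2) tan((s−b)/2) tan((s−c)/2)], giving spherical excess E = 0.0665 rad.
Area = E·R² = 0.0665 × (1737.4)² ≈ 200862 km².

200862 km²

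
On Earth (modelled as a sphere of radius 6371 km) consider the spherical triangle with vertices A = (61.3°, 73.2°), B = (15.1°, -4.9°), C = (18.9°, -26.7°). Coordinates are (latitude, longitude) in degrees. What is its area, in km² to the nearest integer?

Side lengths (central angles): a = 0.3696, b = 1.3633, c = 1.2407 rad; semiperimeter s = 1.4868.
By l'Huilier's theorem, tan(E/4) = √[tan(s/2) tan((s−a)/2) tan((s−b)/2) tan((s−c)/2)], giving spherical excess E = 0.2647 rad.
Area = E·R² = 0.2647 × (6371)² ≈ 10746057 km².

10746057 km²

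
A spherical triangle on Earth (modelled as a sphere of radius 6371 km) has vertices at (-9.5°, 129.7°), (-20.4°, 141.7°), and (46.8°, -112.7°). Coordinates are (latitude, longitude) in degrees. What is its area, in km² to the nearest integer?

Side lengths (central angles): a = 2.0116, b = 2.0187, c = 0.2774 rad; semiperimeter s = 2.1539.
By l'Huilier's theorem, tan(E/4) = √[tan(s/2) tan((s−a)/2) tan((s−b)/2) tan((s−c)/2)], giving spherical excess E = 0.4404 rad.
Area = E·R² = 0.4404 × (6371)² ≈ 17876451 km².

17876451 km²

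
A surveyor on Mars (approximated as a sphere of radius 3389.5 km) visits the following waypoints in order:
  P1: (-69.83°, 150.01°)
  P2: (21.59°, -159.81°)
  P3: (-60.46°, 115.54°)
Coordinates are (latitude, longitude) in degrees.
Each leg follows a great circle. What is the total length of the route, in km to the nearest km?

12077 km

Leg P1→P2: central angle 1.7113 rad, distance 5800.6 km.
Leg P2→P3: central angle 1.8519 rad, distance 6276.9 km.
Total: 5800.6 + 6276.9 ≈ 12077 km.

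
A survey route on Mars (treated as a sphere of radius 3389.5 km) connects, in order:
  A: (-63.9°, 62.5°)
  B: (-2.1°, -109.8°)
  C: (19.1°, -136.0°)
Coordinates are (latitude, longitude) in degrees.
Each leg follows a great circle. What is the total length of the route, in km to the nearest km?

Leg A→B: central angle 1.9853 rad, distance 6729.3 km.
Leg B→C: central angle 0.5821 rad, distance 1973.1 km.
Total: 6729.3 + 1973.1 ≈ 8702 km.

8702 km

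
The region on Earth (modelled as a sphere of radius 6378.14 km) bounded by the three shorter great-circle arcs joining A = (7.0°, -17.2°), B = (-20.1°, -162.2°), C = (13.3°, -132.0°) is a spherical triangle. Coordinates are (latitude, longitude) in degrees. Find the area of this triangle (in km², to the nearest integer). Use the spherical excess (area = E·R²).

49535169 km²

Side lengths (central angles): a = 0.7802, b = 1.9575, c = 2.5072 rad; semiperimeter s = 2.6224.
By l'Huilier's theorem, tan(E/4) = √[tan(s/2) tan((s−a)/2) tan((s−b)/2) tan((s−c)/2)], giving spherical excess E = 1.2177 rad.
Area = E·R² = 1.2177 × (6378.14)² ≈ 49535169 km².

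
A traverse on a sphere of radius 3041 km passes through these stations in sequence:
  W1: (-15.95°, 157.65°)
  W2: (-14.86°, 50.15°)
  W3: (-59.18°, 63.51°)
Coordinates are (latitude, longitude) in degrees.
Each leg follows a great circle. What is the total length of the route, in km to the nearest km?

Leg W1→W2: central angle 1.7813 rad, distance 5417.0 km.
Leg W2→W3: central angle 0.7925 rad, distance 2410.1 km.
Total: 5417.0 + 2410.1 ≈ 7827 km.

7827 km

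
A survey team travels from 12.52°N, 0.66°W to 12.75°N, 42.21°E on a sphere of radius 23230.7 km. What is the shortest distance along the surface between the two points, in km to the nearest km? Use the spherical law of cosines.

16941 km

With latitudes φ₁ = 12.520°, φ₂ = 12.750° and longitude difference Δλ = 42.870°:
cos c = sin φ₁ sin φ₂ + cos φ₁ cos φ₂ cos Δλ = (0.2168)(0.2207) + (0.9762)(0.9753)(0.7329) = 0.74567,
so c = arccos(0.74567) = 0.72925 rad.
Distance = R·c = 23230.7 × 0.7293 ≈ 16941 km.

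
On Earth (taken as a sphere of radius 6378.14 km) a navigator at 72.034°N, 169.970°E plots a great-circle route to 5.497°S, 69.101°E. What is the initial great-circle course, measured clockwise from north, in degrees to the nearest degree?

279°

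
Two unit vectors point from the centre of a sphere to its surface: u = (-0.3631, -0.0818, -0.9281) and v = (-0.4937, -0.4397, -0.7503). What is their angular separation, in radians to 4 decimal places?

u·v = 0.9116; |u| = 1.0000, |v| = 1.0000.
cos θ = (u·v)/(|u||v|) = 0.9116, so θ = 0.4236 rad.

0.4236 rad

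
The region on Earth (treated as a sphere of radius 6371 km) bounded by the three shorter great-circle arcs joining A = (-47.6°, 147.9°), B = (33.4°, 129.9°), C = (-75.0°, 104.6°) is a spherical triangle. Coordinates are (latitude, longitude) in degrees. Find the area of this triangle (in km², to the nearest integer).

14852058 km²

Side lengths (central angles): a = 1.9139, b = 0.5729, c = 1.4416 rad; semiperimeter s = 1.9642.
By l'Huilier's theorem, tan(E/4) = √[tan(s/2) tan((s−a)/2) tan((s−b)/2) tan((s−c)/2)], giving spherical excess E = 0.3659 rad.
Area = E·R² = 0.3659 × (6371)² ≈ 14852058 km².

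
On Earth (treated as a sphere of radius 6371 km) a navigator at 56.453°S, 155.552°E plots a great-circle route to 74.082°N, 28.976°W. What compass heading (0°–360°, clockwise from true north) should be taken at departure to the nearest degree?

4°

With φ₁ = -0.9853, φ₂ = 1.2930, Δλ = 3.0626 rad, the forward-azimuth formula gives
θ = atan2( sin Δλ cos φ₂ , cos φ₁ sin φ₂ − sin φ₁ cos φ₂ cos Δλ ) = atan2(0.0217, 0.3036) = 4.08°.
So the initial bearing is 4°.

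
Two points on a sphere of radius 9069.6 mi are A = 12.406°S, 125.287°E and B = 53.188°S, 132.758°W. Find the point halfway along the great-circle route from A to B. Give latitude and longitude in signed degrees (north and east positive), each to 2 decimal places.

Central angle δ = 1.5200 rad. Interpolating on the sphere with fraction f = 0.5:
P = [sin((1−f)δ)·A + sin(fδ)·B] / sin δ = 0.6898·A + 0.6898·B in Cartesian coordinates,
giving P = (-0.6698, 0.2464, -0.7005), i.e. latitude -44.46°, longitude 159.80°.

-44.46°, 159.80°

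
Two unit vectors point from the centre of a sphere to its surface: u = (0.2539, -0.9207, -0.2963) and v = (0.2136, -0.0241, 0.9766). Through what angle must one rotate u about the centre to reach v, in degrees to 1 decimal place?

102.3°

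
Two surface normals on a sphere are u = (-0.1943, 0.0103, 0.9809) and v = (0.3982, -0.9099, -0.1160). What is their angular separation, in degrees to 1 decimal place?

u·v = -0.2005; |u| = 1.0000, |v| = 1.0000.
cos θ = (u·v)/(|u||v|) = -0.2005, so θ = 101.6°.

101.6°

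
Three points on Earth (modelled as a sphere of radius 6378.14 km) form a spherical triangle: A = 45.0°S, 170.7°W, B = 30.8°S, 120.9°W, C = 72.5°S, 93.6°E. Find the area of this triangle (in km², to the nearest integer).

Side lengths (central angles): a = 1.2917, b = 0.8589, c = 0.7165 rad; semiperimeter s = 1.4336.
By l'Huilier's theorem, tan(E/4) = √[tan(s/2) tan((s−a)/2) tan((s−b)/2) tan((s−c)/2)], giving spherical excess E = 0.3304 rad.
Area = E·R² = 0.3304 × (6378.14)² ≈ 13442280 km².

13442280 km²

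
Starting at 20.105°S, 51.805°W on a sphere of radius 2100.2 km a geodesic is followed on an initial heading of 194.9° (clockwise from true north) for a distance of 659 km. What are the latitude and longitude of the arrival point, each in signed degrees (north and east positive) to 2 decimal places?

-37.38°, -57.54°

Angular distance δ = d/R = 659/2100.2 = 0.31378 rad; initial bearing θ = 3.4016 rad.
sin φ₂ = sin φ₁ cos δ + cos φ₁ sin δ cos θ = (-0.3437)(0.9512) + (0.9391)(0.3087)(-0.9664) = -0.6071, so φ₂ = -37.38°.
Δλ = atan2(sin θ sin δ cos φ₁, cos δ − sin φ₁ sin φ₂) = atan2(-0.0745, 0.7425) = -5.732°.
λ₂ = -51.805° − 5.732° = -57.54°.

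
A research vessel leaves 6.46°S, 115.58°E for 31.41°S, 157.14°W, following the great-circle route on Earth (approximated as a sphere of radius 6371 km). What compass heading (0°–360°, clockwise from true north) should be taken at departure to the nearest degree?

121°

With φ₁ = -0.1127, φ₂ = -0.5482, Δλ = 1.5233 rad, the forward-azimuth formula gives
θ = atan2( sin Δλ cos φ₂ , cos φ₁ sin φ₂ − sin φ₁ cos φ₂ cos Δλ ) = atan2(0.8525, -0.5133) = 121.05°.
So the initial bearing is 121°.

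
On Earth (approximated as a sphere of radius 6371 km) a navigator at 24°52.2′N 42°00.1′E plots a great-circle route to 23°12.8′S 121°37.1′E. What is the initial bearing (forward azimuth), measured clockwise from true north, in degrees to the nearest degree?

Δλ = 79.617° = 1.3896 rad.
y = sin Δλ · cos φ₂ = (0.9836)(0.9190) = 0.9040
x = cos φ₁ sin φ₂ − sin φ₁ cos φ₂ cos Δλ = (0.9073)(-0.3942) − (0.4206)(0.9190)(0.1802) = -0.4273
θ = atan2(y, x) = 115.30°, so the bearing is 115°.

115°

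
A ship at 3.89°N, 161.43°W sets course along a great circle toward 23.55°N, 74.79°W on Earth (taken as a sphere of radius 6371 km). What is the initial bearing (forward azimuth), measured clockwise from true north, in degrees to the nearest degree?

67°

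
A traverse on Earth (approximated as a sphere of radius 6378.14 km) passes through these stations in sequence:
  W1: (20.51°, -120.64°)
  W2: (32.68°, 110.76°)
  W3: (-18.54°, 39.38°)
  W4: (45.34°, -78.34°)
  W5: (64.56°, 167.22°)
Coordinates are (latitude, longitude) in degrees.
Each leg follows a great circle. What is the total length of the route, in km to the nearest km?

41646 km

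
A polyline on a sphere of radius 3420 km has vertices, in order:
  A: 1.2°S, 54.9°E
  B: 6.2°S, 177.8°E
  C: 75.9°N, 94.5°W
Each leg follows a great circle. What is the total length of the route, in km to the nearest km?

Leg A→B: central angle 2.1384 rad, distance 7313.3 km.
Leg B→C: central angle 1.6660 rad, distance 5697.6 km.
Total: 7313.3 + 5697.6 ≈ 13011 km.

13011 km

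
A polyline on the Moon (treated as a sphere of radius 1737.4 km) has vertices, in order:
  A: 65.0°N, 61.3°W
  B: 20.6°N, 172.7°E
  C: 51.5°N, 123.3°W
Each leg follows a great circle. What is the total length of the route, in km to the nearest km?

4336 km

Leg A→B: central angle 1.4843 rad, distance 2578.9 km.
Leg B→C: central angle 1.0113 rad, distance 1757.0 km.
Total: 2578.9 + 1757.0 ≈ 4336 km.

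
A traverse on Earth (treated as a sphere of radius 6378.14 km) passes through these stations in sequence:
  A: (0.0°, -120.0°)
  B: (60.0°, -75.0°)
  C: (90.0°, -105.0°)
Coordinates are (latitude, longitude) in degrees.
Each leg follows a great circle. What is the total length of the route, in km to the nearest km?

Leg A→B: central angle 1.2094 rad, distance 7713.9 km.
Leg B→C: central angle 0.5236 rad, distance 3339.6 km.
Total: 7713.9 + 3339.6 ≈ 11053 km.

11053 km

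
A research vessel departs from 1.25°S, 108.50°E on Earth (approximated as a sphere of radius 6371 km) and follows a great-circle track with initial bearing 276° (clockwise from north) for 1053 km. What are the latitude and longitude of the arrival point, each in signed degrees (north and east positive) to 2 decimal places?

Angular distance δ = d/R = 1053/6371 = 0.16528 rad; initial bearing θ = 4.8171 rad.
sin φ₂ = sin φ₁ cos δ + cos φ₁ sin δ cos θ = (-0.0218)(0.9864) + (0.9998)(0.1645)(0.1045) = -0.0043, so φ₂ = -0.25°.
Δλ = atan2(sin θ sin δ cos φ₁, cos δ − sin φ₁ sin φ₂) = atan2(-0.1636, 0.9863) = -9.418°.
λ₂ = 108.500° − 9.418° = 99.08°.

-0.25°, 99.08°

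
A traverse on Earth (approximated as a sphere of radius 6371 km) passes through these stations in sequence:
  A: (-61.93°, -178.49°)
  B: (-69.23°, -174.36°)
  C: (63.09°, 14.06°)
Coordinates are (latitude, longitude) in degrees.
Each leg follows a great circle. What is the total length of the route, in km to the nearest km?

Leg A→B: central angle 0.1308 rad, distance 833.2 km.
Leg B→C: central angle 3.0193 rad, distance 19236.1 km.
Total: 833.2 + 19236.1 ≈ 20069 km.

20069 km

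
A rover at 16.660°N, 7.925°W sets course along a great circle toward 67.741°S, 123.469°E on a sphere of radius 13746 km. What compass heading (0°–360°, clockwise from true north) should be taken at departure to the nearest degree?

161°

With φ₁ = 0.2908, φ₂ = -1.1823, Δλ = 2.2933 rad, the forward-azimuth formula gives
θ = atan2( sin Δλ cos φ₂ , cos φ₁ sin φ₂ − sin φ₁ cos φ₂ cos Δλ ) = atan2(0.2842, -0.8148) = 160.77°.
So the initial bearing is 161°.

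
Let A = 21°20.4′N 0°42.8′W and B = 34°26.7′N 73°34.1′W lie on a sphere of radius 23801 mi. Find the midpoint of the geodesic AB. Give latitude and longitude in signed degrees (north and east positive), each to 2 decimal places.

Central angle δ = 1.1238 rad. Interpolating on the sphere with fraction f = 0.5:
P = [sin((1−f)δ)·A + sin(fδ)·B] / sin δ = 0.5908·A + 0.5908·B in Cartesian coordinates,
giving P = (0.6881, -0.4742, 0.5492), i.e. latitude 33.31°, longitude -34.57°.

33.31°, -34.57°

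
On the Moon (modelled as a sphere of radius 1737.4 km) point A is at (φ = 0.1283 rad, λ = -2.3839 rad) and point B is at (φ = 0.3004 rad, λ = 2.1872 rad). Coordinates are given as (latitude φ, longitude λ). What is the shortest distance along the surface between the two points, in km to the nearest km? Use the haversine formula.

In radians: φ₁ = 0.1283, φ₂ = 0.3004, Δλ = -98.095° = -1.7121 rad.
Haversine: a = sin²(Δφ/2) + cos φ₁ cos φ₂ sin²(Δλ/2) = 0.0074 + (0.9918)(0.9552)(0.5704) = 0.54777.
Central angle c = 2·arcsin(√a) = 1.66649 rad.
Distance = R·c = 1737.4 × 1.6665 ≈ 2895 km.

2895 km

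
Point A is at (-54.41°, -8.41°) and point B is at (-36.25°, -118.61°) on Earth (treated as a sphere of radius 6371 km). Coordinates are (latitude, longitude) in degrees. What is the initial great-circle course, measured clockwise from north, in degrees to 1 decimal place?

With φ₁ = -0.9496, φ₂ = -0.6327, Δλ = -1.9234 rad, the forward-azimuth formula gives
θ = atan2( sin Δλ cos φ₂ , cos φ₁ sin φ₂ − sin φ₁ cos φ₂ cos Δλ ) = atan2(-0.7568, -0.5706) = -127.01°.
Adding 360° brings this into [0°, 360°): 233.0°.

233.0°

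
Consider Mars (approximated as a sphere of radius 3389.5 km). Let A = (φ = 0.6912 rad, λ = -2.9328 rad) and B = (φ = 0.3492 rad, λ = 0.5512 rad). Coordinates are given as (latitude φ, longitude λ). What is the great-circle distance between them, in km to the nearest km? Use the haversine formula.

Let φ₁ = 0.6912 rad, φ₂ = 0.3492 rad, and Δλ = -2.7992 rad.
Haversine: a = sin²(Δφ/2) + cos φ₁ cos φ₂ sin²(Δλ/2) = 0.0290 + (0.7705)(0.9396)(0.9710) = 0.73192.
Central angle c = 2·arcsin(√a) = 2.05313 rad.
Distance = R·c = 3389.5 × 2.0531 ≈ 6959 km.

6959 km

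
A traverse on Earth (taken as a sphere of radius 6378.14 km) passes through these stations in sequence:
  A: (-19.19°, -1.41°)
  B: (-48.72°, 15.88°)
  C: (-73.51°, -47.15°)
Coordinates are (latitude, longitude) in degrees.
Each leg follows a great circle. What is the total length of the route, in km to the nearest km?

Leg A→B: central angle 0.5699 rad, distance 3635.0 km.
Leg B→C: central angle 0.6343 rad, distance 4045.4 km.
Total: 3635.0 + 4045.4 ≈ 7680 km.

7680 km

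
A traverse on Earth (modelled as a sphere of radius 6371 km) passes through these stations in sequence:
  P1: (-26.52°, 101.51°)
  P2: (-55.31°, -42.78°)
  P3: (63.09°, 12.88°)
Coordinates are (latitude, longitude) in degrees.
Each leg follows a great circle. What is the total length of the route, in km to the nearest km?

24315 km

Leg P1→P2: central angle 1.6172 rad, distance 10303.0 km.
Leg P2→P3: central angle 2.1993 rad, distance 14011.5 km.
Total: 10303.0 + 14011.5 ≈ 24315 km.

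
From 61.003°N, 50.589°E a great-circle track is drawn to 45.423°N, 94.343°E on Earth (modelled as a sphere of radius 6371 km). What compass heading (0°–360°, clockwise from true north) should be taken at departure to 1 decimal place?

Δλ = 43.754° = 0.7637 rad.
y = sin Δλ · cos φ₂ = (0.6916)(0.7019) = 0.4854
x = cos φ₁ sin φ₂ − sin φ₁ cos φ₂ cos Δλ = (0.4848)(0.7123) − (0.8746)(0.7019)(0.7223) = -0.0981
θ = atan2(y, x) = 101.43°, so the bearing is 101.4°.

101.4°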